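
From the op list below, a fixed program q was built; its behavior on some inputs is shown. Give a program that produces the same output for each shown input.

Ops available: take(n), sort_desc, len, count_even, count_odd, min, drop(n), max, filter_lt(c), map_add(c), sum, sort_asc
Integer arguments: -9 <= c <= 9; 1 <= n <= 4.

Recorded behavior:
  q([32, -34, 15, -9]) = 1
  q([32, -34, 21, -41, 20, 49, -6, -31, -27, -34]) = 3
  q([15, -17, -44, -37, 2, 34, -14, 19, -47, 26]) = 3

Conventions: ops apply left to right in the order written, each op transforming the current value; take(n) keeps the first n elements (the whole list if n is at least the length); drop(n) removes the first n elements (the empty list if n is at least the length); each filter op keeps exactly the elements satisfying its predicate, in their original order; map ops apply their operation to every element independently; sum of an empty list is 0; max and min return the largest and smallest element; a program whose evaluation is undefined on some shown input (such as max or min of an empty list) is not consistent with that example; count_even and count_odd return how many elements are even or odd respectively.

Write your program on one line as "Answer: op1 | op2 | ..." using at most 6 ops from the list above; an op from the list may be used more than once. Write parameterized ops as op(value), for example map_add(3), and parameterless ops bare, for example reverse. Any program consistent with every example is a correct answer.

sort_desc | drop(1) | drop(1) | filter_lt(8) | count_even

Check, running the answer program on each example:
  [32, -34, 15, -9] -> [32, 15, -9, -34] -> [15, -9, -34] -> [-9, -34] -> [-9, -34] -> 1
  [32, -34, 21, -41, 20, 49, -6, -31, -27, -34] -> [49, 32, 21, 20, -6, -27, -31, -34, -34, -41] -> [32, 21, 20, -6, -27, -31, -34, -34, -41] -> [21, 20, -6, -27, -31, -34, -34, -41] -> [-6, -27, -31, -34, -34, -41] -> 3
  [15, -17, -44, -37, 2, 34, -14, 19, -47, 26] -> [34, 26, 19, 15, 2, -14, -17, -37, -44, -47] -> [26, 19, 15, 2, -14, -17, -37, -44, -47] -> [19, 15, 2, -14, -17, -37, -44, -47] -> [2, -14, -17, -37, -44, -47] -> 3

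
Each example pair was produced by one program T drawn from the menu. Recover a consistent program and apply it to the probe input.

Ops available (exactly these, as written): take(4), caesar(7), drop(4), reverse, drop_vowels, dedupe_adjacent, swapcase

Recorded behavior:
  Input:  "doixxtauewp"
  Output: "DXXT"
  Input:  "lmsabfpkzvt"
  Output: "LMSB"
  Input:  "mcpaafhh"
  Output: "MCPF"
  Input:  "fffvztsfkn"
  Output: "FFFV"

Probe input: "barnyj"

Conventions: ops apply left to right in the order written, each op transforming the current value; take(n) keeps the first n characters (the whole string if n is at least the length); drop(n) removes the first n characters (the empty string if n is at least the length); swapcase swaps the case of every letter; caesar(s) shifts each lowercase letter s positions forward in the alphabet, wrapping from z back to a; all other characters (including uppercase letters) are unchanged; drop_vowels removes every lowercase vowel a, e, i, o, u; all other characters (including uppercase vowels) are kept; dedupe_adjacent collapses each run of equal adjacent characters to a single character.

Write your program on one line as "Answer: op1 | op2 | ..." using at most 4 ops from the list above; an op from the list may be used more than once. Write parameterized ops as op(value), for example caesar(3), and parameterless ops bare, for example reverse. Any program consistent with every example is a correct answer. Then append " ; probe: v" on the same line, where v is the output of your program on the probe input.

drop_vowels | swapcase | take(4) ; probe: "BRNY"

Check, running the answer program on each example:
  "doixxtauewp" -> "dxxtwp" -> "DXXTWP" -> "DXXT"
  "lmsabfpkzvt" -> "lmsbfpkzvt" -> "LMSBFPKZVT" -> "LMSB"
  "mcpaafhh" -> "mcpfhh" -> "MCPFHH" -> "MCPF"
  "fffvztsfkn" -> "fffvztsfkn" -> "FFFVZTSFKN" -> "FFFV"
  probe: "barnyj" -> "brnyj" -> "BRNYJ" -> "BRNY"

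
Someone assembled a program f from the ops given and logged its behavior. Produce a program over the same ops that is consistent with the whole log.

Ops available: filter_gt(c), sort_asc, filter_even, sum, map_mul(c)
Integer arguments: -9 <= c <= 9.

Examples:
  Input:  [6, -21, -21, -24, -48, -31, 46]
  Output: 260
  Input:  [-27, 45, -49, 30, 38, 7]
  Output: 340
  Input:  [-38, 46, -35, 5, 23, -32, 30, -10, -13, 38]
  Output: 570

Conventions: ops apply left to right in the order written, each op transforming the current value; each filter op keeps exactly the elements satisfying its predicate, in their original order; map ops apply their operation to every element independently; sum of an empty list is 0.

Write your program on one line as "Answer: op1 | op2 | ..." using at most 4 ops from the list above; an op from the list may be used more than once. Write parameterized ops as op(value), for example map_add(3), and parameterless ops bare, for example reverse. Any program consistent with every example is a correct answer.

map_mul(5) | filter_gt(-5) | filter_even | sum

Check, running the answer program on each example:
  [6, -21, -21, -24, -48, -31, 46] -> [30, -105, -105, -120, -240, -155, 230] -> [30, 230] -> [30, 230] -> 260
  [-27, 45, -49, 30, 38, 7] -> [-135, 225, -245, 150, 190, 35] -> [225, 150, 190, 35] -> [150, 190] -> 340
  [-38, 46, -35, 5, 23, -32, 30, -10, -13, 38] -> [-190, 230, -175, 25, 115, -160, 150, -50, -65, 190] -> [230, 25, 115, 150, 190] -> [230, 150, 190] -> 570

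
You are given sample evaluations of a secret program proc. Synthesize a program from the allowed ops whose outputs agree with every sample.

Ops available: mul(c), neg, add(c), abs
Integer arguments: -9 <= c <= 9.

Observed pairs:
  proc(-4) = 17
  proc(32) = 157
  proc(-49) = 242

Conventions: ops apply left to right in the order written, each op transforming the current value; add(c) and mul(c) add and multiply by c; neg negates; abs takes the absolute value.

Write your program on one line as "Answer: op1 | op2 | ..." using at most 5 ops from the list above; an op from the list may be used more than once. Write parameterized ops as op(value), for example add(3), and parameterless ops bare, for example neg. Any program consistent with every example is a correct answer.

abs | mul(-5) | add(4) | mul(-1) | add(1)

Check, running the answer program on each example:
  -4 -> 4 -> -20 -> -16 -> 16 -> 17
  32 -> 32 -> -160 -> -156 -> 156 -> 157
  -49 -> 49 -> -245 -> -241 -> 241 -> 242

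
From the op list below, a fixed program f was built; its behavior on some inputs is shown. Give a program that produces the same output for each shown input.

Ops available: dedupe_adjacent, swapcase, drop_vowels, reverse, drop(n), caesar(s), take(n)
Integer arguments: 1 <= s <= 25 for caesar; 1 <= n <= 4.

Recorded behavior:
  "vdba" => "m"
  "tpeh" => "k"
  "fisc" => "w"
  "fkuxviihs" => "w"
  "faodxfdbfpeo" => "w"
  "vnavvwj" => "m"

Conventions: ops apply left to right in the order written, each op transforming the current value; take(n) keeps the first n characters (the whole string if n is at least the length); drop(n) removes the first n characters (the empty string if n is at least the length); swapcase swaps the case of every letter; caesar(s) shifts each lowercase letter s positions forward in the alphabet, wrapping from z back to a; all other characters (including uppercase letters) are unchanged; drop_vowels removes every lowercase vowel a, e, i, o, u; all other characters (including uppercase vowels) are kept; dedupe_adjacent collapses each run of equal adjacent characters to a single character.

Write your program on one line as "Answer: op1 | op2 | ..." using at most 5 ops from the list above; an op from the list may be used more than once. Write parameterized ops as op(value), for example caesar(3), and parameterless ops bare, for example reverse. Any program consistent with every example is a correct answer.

dedupe_adjacent | caesar(13) | caesar(4) | take(1)

Check, running the answer program on each example:
  "vdba" -> "vdba" -> "iqon" -> "musr" -> "m"
  "tpeh" -> "tpeh" -> "gcru" -> "kgvy" -> "k"
  "fisc" -> "fisc" -> "svfp" -> "wzjt" -> "w"
  "fkuxviihs" -> "fkuxvihs" -> "sxhkivuf" -> "wblomzyj" -> "w"
  "faodxfdbfpeo" -> "faodxfdbfpeo" -> "snbqksqoscrb" -> "wrfuowuswgvf" -> "w"
  "vnavvwj" -> "vnavwj" -> "ianijw" -> "mermna" -> "m"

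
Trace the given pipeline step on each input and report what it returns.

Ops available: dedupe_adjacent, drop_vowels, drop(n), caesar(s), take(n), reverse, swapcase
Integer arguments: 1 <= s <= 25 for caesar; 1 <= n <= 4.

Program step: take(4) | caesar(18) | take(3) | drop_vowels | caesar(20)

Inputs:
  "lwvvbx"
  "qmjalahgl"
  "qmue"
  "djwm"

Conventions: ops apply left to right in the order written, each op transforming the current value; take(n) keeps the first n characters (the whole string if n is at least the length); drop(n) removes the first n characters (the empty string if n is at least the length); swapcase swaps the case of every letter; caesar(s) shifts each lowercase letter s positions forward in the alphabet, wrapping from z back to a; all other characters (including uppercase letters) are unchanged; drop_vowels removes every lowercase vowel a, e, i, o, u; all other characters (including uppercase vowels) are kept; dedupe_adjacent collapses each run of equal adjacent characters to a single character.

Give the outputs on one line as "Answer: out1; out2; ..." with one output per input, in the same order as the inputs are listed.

"xh"; "v"; "g"; "pv"

Execution, op by op:
  "lwvvbx" -> "lwvv" -> "donn" -> "don" -> "dn" -> "xh"
  "qmjalahgl" -> "qmja" -> "iebs" -> "ieb" -> "b" -> "v"
  "qmue" -> "qmue" -> "iemw" -> "iem" -> "m" -> "g"
  "djwm" -> "djwm" -> "vboe" -> "vbo" -> "vb" -> "pv"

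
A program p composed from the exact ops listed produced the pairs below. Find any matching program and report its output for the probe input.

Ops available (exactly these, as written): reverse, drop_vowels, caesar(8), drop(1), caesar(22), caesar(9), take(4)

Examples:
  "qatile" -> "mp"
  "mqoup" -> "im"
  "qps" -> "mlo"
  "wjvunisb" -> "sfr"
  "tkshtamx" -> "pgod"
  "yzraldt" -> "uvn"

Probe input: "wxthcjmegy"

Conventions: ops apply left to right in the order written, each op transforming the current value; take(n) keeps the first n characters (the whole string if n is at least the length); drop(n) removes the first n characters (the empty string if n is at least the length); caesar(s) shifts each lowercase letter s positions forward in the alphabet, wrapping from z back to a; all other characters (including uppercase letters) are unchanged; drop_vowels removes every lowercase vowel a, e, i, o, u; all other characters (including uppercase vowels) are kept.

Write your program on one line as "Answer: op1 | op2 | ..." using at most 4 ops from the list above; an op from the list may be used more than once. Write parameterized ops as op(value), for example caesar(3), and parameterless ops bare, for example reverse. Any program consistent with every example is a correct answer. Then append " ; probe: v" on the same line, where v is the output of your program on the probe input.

take(4) | drop_vowels | caesar(22) ; probe: "stpd"

Check, running the answer program on each example:
  "qatile" -> "qati" -> "qt" -> "mp"
  "mqoup" -> "mqou" -> "mq" -> "im"
  "qps" -> "qps" -> "qps" -> "mlo"
  "wjvunisb" -> "wjvu" -> "wjv" -> "sfr"
  "tkshtamx" -> "tksh" -> "tksh" -> "pgod"
  "yzraldt" -> "yzra" -> "yzr" -> "uvn"
  probe: "wxthcjmegy" -> "wxth" -> "wxth" -> "stpd"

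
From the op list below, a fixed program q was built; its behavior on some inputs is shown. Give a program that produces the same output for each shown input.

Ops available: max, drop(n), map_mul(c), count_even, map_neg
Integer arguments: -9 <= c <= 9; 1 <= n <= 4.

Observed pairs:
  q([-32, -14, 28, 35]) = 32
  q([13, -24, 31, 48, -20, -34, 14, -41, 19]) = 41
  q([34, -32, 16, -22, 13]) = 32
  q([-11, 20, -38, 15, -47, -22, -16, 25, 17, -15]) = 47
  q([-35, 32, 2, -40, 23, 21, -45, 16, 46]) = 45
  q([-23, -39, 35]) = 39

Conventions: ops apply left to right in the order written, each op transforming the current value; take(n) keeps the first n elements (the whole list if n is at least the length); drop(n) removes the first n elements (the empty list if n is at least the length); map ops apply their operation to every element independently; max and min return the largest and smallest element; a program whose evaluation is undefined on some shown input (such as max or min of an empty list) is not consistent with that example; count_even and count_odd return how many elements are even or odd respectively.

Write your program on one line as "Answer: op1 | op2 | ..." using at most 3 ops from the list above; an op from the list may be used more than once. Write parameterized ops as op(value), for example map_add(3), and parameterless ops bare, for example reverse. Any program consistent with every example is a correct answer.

map_neg | max

Check, running the answer program on each example:
  [-32, -14, 28, 35] -> [32, 14, -28, -35] -> 32
  [13, -24, 31, 48, -20, -34, 14, -41, 19] -> [-13, 24, -31, -48, 20, 34, -14, 41, -19] -> 41
  [34, -32, 16, -22, 13] -> [-34, 32, -16, 22, -13] -> 32
  [-11, 20, -38, 15, -47, -22, -16, 25, 17, -15] -> [11, -20, 38, -15, 47, 22, 16, -25, -17, 15] -> 47
  [-35, 32, 2, -40, 23, 21, -45, 16, 46] -> [35, -32, -2, 40, -23, -21, 45, -16, -46] -> 45
  [-23, -39, 35] -> [23, 39, -35] -> 39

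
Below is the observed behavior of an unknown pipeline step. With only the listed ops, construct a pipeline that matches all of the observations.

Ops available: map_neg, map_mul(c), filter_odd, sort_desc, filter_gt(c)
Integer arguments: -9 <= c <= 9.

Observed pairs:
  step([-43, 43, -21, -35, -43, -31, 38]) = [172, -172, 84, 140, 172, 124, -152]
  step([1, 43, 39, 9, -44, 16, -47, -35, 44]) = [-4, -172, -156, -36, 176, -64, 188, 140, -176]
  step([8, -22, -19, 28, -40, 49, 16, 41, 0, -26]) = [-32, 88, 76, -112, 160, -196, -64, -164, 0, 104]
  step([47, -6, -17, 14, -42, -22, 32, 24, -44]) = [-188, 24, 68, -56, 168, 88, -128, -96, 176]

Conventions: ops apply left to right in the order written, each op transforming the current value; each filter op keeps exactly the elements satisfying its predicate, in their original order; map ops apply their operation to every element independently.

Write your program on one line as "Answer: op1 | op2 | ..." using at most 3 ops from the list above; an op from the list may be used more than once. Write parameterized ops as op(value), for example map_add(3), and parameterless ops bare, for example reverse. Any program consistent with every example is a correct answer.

map_neg | map_mul(4)

Check, running the answer program on each example:
  [-43, 43, -21, -35, -43, -31, 38] -> [43, -43, 21, 35, 43, 31, -38] -> [172, -172, 84, 140, 172, 124, -152]
  [1, 43, 39, 9, -44, 16, -47, -35, 44] -> [-1, -43, -39, -9, 44, -16, 47, 35, -44] -> [-4, -172, -156, -36, 176, -64, 188, 140, -176]
  [8, -22, -19, 28, -40, 49, 16, 41, 0, -26] -> [-8, 22, 19, -28, 40, -49, -16, -41, 0, 26] -> [-32, 88, 76, -112, 160, -196, -64, -164, 0, 104]
  [47, -6, -17, 14, -42, -22, 32, 24, -44] -> [-47, 6, 17, -14, 42, 22, -32, -24, 44] -> [-188, 24, 68, -56, 168, 88, -128, -96, 176]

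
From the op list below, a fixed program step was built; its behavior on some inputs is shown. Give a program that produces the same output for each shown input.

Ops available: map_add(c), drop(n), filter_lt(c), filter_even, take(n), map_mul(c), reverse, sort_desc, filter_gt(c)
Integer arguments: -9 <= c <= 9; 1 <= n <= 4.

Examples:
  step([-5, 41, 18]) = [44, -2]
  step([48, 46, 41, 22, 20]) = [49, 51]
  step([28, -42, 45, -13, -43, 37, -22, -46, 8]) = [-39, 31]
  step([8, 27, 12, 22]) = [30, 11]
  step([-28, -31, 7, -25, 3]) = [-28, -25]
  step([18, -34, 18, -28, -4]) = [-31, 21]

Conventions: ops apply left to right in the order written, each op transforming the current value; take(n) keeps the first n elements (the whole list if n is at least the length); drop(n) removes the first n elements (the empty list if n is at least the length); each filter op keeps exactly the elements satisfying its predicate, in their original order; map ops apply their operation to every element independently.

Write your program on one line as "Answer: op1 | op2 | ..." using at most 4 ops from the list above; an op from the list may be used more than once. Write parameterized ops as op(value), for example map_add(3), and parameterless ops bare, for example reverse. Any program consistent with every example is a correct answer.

map_add(-1) | map_add(4) | take(2) | reverse

Check, running the answer program on each example:
  [-5, 41, 18] -> [-6, 40, 17] -> [-2, 44, 21] -> [-2, 44] -> [44, -2]
  [48, 46, 41, 22, 20] -> [47, 45, 40, 21, 19] -> [51, 49, 44, 25, 23] -> [51, 49] -> [49, 51]
  [28, -42, 45, -13, -43, 37, -22, -46, 8] -> [27, -43, 44, -14, -44, 36, -23, -47, 7] -> [31, -39, 48, -10, -40, 40, -19, -43, 11] -> [31, -39] -> [-39, 31]
  [8, 27, 12, 22] -> [7, 26, 11, 21] -> [11, 30, 15, 25] -> [11, 30] -> [30, 11]
  [-28, -31, 7, -25, 3] -> [-29, -32, 6, -26, 2] -> [-25, -28, 10, -22, 6] -> [-25, -28] -> [-28, -25]
  [18, -34, 18, -28, -4] -> [17, -35, 17, -29, -5] -> [21, -31, 21, -25, -1] -> [21, -31] -> [-31, 21]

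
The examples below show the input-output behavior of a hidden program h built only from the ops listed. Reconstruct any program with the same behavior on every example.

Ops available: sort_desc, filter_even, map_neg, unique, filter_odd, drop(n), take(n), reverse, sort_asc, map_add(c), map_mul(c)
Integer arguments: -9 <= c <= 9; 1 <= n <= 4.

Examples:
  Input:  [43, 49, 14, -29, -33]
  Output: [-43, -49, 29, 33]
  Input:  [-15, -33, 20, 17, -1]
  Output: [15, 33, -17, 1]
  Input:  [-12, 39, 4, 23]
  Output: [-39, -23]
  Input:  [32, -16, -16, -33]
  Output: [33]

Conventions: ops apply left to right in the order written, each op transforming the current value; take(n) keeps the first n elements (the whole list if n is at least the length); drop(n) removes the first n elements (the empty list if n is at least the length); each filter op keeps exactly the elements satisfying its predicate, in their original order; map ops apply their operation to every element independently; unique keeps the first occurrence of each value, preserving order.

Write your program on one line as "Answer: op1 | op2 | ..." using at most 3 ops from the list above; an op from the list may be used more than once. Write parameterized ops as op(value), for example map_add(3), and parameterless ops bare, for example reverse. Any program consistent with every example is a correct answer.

filter_odd | map_neg

Check, running the answer program on each example:
  [43, 49, 14, -29, -33] -> [43, 49, -29, -33] -> [-43, -49, 29, 33]
  [-15, -33, 20, 17, -1] -> [-15, -33, 17, -1] -> [15, 33, -17, 1]
  [-12, 39, 4, 23] -> [39, 23] -> [-39, -23]
  [32, -16, -16, -33] -> [-33] -> [33]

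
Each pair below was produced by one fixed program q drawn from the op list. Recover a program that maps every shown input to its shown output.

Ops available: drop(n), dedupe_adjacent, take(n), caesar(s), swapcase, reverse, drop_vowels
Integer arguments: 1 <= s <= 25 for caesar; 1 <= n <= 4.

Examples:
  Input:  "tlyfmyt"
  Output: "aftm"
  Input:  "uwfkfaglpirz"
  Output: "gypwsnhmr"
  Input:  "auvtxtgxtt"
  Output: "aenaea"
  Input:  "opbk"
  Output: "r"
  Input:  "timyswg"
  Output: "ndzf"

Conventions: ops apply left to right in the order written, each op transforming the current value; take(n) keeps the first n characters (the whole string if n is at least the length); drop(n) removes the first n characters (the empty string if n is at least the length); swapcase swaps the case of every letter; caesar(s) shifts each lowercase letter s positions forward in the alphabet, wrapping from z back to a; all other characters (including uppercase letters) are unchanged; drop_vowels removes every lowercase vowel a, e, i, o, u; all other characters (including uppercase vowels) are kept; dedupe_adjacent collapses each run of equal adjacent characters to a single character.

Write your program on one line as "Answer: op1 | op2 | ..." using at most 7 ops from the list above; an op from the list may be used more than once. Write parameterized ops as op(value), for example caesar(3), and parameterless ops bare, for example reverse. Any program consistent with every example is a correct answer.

caesar(7) | swapcase | drop(3) | dedupe_adjacent | swapcase | reverse

Check, running the answer program on each example:
  "tlyfmyt" -> "asfmtfa" -> "ASFMTFA" -> "MTFA" -> "MTFA" -> "mtfa" -> "aftm"
  "uwfkfaglpirz" -> "bdmrmhnswpyg" -> "BDMRMHNSWPYG" -> "RMHNSWPYG" -> "RMHNSWPYG" -> "rmhnswpyg" -> "gypwsnhmr"
  "auvtxtgxtt" -> "hbcaeaneaa" -> "HBCAEANEAA" -> "AEANEAA" -> "AEANEA" -> "aeanea" -> "aenaea"
  "opbk" -> "vwir" -> "VWIR" -> "R" -> "R" -> "r" -> "r"
  "timyswg" -> "aptfzdn" -> "APTFZDN" -> "FZDN" -> "FZDN" -> "fzdn" -> "ndzf"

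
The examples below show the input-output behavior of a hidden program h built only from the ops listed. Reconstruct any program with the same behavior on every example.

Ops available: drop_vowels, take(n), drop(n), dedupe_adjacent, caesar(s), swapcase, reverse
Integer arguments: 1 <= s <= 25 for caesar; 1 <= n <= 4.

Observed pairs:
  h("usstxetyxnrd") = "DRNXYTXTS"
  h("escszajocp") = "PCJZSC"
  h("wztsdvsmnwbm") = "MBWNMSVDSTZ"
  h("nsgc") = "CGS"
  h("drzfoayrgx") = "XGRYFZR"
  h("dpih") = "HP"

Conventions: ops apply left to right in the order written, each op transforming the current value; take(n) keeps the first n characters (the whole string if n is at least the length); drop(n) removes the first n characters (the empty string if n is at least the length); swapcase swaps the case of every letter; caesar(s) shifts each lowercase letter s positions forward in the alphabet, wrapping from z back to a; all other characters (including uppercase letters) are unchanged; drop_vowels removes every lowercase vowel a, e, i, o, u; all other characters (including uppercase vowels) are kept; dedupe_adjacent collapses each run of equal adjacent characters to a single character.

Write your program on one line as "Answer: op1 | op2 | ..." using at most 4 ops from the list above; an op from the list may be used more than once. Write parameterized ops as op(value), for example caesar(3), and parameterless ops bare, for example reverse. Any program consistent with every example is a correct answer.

drop_vowels | drop(1) | swapcase | reverse

Check, running the answer program on each example:
  "usstxetyxnrd" -> "sstxtyxnrd" -> "stxtyxnrd" -> "STXTYXNRD" -> "DRNXYTXTS"
  "escszajocp" -> "scszjcp" -> "cszjcp" -> "CSZJCP" -> "PCJZSC"
  "wztsdvsmnwbm" -> "wztsdvsmnwbm" -> "ztsdvsmnwbm" -> "ZTSDVSMNWBM" -> "MBWNMSVDSTZ"
  "nsgc" -> "nsgc" -> "sgc" -> "SGC" -> "CGS"
  "drzfoayrgx" -> "drzfyrgx" -> "rzfyrgx" -> "RZFYRGX" -> "XGRYFZR"
  "dpih" -> "dph" -> "ph" -> "PH" -> "HP"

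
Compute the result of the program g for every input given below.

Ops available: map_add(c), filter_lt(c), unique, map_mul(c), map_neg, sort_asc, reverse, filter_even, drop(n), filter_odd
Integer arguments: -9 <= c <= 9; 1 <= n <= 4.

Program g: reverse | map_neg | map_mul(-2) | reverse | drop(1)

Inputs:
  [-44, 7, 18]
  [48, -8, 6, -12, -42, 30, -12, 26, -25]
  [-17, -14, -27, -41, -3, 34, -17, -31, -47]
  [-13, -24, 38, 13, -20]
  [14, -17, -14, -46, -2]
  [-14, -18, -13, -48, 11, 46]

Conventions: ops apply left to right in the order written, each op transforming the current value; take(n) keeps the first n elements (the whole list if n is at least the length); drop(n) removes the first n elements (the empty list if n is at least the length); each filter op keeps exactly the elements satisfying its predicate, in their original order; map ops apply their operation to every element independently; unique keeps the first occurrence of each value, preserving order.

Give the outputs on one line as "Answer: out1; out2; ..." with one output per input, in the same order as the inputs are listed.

Execution, op by op:
  [-44, 7, 18] -> [18, 7, -44] -> [-18, -7, 44] -> [36, 14, -88] -> [-88, 14, 36] -> [14, 36]
  [48, -8, 6, -12, -42, 30, -12, 26, -25] -> [-25, 26, -12, 30, -42, -12, 6, -8, 48] -> [25, -26, 12, -30, 42, 12, -6, 8, -48] -> [-50, 52, -24, 60, -84, -24, 12, -16, 96] -> [96, -16, 12, -24, -84, 60, -24, 52, -50] -> [-16, 12, -24, -84, 60, -24, 52, -50]
  [-17, -14, -27, -41, -3, 34, -17, -31, -47] -> [-47, -31, -17, 34, -3, -41, -27, -14, -17] -> [47, 31, 17, -34, 3, 41, 27, 14, 17] -> [-94, -62, -34, 68, -6, -82, -54, -28, -34] -> [-34, -28, -54, -82, -6, 68, -34, -62, -94] -> [-28, -54, -82, -6, 68, -34, -62, -94]
  [-13, -24, 38, 13, -20] -> [-20, 13, 38, -24, -13] -> [20, -13, -38, 24, 13] -> [-40, 26, 76, -48, -26] -> [-26, -48, 76, 26, -40] -> [-48, 76, 26, -40]
  [14, -17, -14, -46, -2] -> [-2, -46, -14, -17, 14] -> [2, 46, 14, 17, -14] -> [-4, -92, -28, -34, 28] -> [28, -34, -28, -92, -4] -> [-34, -28, -92, -4]
  [-14, -18, -13, -48, 11, 46] -> [46, 11, -48, -13, -18, -14] -> [-46, -11, 48, 13, 18, 14] -> [92, 22, -96, -26, -36, -28] -> [-28, -36, -26, -96, 22, 92] -> [-36, -26, -96, 22, 92]

[14, 36]; [-16, 12, -24, -84, 60, -24, 52, -50]; [-28, -54, -82, -6, 68, -34, -62, -94]; [-48, 76, 26, -40]; [-34, -28, -92, -4]; [-36, -26, -96, 22, 92]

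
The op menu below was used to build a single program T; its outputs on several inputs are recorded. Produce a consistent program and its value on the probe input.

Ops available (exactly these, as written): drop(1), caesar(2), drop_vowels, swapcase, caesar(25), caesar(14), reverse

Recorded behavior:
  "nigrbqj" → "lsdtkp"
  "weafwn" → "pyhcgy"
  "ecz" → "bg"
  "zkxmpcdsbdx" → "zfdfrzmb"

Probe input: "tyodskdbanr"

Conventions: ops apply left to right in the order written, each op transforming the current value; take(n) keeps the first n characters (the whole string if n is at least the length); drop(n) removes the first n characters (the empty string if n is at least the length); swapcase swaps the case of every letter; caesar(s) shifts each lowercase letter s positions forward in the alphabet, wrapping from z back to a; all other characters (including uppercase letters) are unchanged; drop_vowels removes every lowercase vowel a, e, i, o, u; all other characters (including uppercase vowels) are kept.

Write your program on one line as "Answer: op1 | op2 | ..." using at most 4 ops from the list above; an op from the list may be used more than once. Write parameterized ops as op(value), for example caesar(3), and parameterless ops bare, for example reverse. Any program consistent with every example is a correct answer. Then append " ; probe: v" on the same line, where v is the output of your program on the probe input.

caesar(2) | drop_vowels | reverse ; probe: "tpcdfmfqv"

Check, running the answer program on each example:
  "nigrbqj" -> "pkitdsl" -> "pktdsl" -> "lsdtkp"
  "weafwn" -> "ygchyp" -> "ygchyp" -> "pyhcgy"
  "ecz" -> "geb" -> "gb" -> "bg"
  "zkxmpcdsbdx" -> "bmzorefudfz" -> "bmzrfdfz" -> "zfdfrzmb"
  probe: "tyodskdbanr" -> "vaqfumfdcpt" -> "vqfmfdcpt" -> "tpcdfmfqv"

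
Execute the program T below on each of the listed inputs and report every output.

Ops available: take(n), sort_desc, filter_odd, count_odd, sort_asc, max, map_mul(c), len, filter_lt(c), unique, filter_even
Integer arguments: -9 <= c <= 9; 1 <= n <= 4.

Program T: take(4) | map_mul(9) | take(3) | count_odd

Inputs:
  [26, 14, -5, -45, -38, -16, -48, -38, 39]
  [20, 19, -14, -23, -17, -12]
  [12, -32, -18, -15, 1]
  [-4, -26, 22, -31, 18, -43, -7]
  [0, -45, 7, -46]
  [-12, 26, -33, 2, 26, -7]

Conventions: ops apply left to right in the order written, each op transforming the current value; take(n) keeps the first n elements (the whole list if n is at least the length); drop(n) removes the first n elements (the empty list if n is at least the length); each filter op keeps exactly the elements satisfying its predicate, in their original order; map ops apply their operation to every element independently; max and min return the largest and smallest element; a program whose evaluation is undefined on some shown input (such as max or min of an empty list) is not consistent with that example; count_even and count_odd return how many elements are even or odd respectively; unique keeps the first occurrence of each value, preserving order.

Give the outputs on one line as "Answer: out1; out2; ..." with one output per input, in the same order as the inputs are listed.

Execution, op by op:
  [26, 14, -5, -45, -38, -16, -48, -38, 39] -> [26, 14, -5, -45] -> [234, 126, -45, -405] -> [234, 126, -45] -> 1
  [20, 19, -14, -23, -17, -12] -> [20, 19, -14, -23] -> [180, 171, -126, -207] -> [180, 171, -126] -> 1
  [12, -32, -18, -15, 1] -> [12, -32, -18, -15] -> [108, -288, -162, -135] -> [108, -288, -162] -> 0
  [-4, -26, 22, -31, 18, -43, -7] -> [-4, -26, 22, -31] -> [-36, -234, 198, -279] -> [-36, -234, 198] -> 0
  [0, -45, 7, -46] -> [0, -45, 7, -46] -> [0, -405, 63, -414] -> [0, -405, 63] -> 2
  [-12, 26, -33, 2, 26, -7] -> [-12, 26, -33, 2] -> [-108, 234, -297, 18] -> [-108, 234, -297] -> 1

1; 1; 0; 0; 2; 1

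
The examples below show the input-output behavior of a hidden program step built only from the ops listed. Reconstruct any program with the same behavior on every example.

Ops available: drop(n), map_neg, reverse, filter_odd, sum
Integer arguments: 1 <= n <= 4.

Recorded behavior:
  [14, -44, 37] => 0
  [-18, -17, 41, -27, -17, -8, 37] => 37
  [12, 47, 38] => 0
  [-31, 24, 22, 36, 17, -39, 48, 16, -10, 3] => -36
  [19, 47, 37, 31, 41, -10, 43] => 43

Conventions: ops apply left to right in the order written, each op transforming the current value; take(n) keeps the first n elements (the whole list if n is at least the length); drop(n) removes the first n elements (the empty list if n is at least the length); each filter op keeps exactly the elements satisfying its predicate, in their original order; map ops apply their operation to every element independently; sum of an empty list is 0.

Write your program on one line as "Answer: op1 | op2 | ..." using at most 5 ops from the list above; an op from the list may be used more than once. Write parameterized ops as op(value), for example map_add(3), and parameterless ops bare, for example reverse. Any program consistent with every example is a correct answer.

drop(4) | filter_odd | drop(1) | sum

Check, running the answer program on each example:
  [14, -44, 37] -> [] -> [] -> [] -> 0
  [-18, -17, 41, -27, -17, -8, 37] -> [-17, -8, 37] -> [-17, 37] -> [37] -> 37
  [12, 47, 38] -> [] -> [] -> [] -> 0
  [-31, 24, 22, 36, 17, -39, 48, 16, -10, 3] -> [17, -39, 48, 16, -10, 3] -> [17, -39, 3] -> [-39, 3] -> -36
  [19, 47, 37, 31, 41, -10, 43] -> [41, -10, 43] -> [41, 43] -> [43] -> 43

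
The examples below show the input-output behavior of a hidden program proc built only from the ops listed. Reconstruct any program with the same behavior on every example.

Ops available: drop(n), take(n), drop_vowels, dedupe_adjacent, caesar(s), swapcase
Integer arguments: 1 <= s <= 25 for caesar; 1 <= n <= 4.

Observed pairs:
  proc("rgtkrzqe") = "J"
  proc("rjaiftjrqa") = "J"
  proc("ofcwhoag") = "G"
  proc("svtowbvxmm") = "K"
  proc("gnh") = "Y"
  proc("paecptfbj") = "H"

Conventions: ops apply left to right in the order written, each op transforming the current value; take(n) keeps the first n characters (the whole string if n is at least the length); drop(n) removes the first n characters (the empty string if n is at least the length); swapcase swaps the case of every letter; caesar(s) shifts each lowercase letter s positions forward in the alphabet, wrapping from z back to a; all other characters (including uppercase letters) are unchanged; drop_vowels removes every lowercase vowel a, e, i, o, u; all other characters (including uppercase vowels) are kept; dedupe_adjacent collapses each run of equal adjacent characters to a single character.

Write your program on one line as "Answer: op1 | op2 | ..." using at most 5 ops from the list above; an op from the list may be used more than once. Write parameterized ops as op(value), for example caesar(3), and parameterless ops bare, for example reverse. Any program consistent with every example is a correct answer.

caesar(18) | swapcase | take(3) | take(1)

Check, running the answer program on each example:
  "rgtkrzqe" -> "jylcjriw" -> "JYLCJRIW" -> "JYL" -> "J"
  "rjaiftjrqa" -> "jbsaxlbjis" -> "JBSAXLBJIS" -> "JBS" -> "J"
  "ofcwhoag" -> "gxuozgsy" -> "GXUOZGSY" -> "GXU" -> "G"
  "svtowbvxmm" -> "knlgotnpee" -> "KNLGOTNPEE" -> "KNL" -> "K"
  "gnh" -> "yfz" -> "YFZ" -> "YFZ" -> "Y"
  "paecptfbj" -> "hswuhlxtb" -> "HSWUHLXTB" -> "HSW" -> "H"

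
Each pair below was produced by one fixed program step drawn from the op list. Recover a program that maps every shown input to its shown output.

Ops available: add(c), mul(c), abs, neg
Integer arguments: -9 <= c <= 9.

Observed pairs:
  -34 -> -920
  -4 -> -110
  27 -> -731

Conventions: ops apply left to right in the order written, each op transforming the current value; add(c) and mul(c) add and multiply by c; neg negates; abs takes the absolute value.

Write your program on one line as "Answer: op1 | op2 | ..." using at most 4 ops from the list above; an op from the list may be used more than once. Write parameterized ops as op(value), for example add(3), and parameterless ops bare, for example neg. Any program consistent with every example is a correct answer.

abs | mul(3) | mul(-9) | add(-2)

Check, running the answer program on each example:
  -34 -> 34 -> 102 -> -918 -> -920
  -4 -> 4 -> 12 -> -108 -> -110
  27 -> 27 -> 81 -> -729 -> -731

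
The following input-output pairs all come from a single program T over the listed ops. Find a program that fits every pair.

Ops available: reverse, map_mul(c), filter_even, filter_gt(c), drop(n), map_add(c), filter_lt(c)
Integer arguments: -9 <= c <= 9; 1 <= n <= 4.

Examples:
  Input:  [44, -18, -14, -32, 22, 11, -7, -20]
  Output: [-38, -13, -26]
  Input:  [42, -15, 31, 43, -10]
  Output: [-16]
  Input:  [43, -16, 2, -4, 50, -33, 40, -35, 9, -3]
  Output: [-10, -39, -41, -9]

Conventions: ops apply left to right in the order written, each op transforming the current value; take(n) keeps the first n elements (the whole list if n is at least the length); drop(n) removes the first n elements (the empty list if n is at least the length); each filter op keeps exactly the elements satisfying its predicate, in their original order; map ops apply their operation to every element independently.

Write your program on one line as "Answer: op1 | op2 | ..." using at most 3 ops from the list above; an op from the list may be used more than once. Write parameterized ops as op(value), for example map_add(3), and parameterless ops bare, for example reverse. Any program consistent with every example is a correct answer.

map_add(-6) | drop(3) | filter_lt(-7)

Check, running the answer program on each example:
  [44, -18, -14, -32, 22, 11, -7, -20] -> [38, -24, -20, -38, 16, 5, -13, -26] -> [-38, 16, 5, -13, -26] -> [-38, -13, -26]
  [42, -15, 31, 43, -10] -> [36, -21, 25, 37, -16] -> [37, -16] -> [-16]
  [43, -16, 2, -4, 50, -33, 40, -35, 9, -3] -> [37, -22, -4, -10, 44, -39, 34, -41, 3, -9] -> [-10, 44, -39, 34, -41, 3, -9] -> [-10, -39, -41, -9]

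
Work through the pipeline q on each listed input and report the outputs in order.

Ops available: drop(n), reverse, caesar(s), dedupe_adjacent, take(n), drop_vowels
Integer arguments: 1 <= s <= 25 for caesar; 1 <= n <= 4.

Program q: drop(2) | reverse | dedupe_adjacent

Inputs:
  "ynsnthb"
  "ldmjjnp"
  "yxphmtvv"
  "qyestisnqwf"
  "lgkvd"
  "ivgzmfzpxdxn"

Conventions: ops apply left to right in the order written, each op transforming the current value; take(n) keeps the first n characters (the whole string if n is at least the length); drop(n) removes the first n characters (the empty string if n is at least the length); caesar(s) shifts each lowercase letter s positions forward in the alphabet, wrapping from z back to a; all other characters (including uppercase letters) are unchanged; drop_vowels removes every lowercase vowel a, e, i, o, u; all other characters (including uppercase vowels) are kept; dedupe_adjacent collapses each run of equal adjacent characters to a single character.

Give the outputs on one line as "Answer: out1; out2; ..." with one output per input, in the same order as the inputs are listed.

"bhtns"; "pnjm"; "vtmhp"; "fwqnsitse"; "dvk"; "nxdxpzfmzg"

Execution, op by op:
  "ynsnthb" -> "snthb" -> "bhtns" -> "bhtns"
  "ldmjjnp" -> "mjjnp" -> "pnjjm" -> "pnjm"
  "yxphmtvv" -> "phmtvv" -> "vvtmhp" -> "vtmhp"
  "qyestisnqwf" -> "estisnqwf" -> "fwqnsitse" -> "fwqnsitse"
  "lgkvd" -> "kvd" -> "dvk" -> "dvk"
  "ivgzmfzpxdxn" -> "gzmfzpxdxn" -> "nxdxpzfmzg" -> "nxdxpzfmzg"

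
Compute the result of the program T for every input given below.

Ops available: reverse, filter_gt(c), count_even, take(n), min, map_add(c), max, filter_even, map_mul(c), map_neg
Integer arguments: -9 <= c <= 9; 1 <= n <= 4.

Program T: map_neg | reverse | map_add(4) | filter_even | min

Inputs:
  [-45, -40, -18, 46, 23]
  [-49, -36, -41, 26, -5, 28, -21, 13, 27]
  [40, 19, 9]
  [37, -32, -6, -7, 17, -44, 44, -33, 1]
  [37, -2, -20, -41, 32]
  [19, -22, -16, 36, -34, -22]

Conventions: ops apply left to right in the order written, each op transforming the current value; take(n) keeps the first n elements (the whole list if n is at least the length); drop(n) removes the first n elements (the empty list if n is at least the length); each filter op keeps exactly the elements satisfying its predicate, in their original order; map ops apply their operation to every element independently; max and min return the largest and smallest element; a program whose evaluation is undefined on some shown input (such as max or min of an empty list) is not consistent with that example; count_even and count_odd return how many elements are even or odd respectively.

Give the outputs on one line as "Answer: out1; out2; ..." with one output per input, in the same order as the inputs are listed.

-42; -24; -36; -40; -28; -32

Execution, op by op:
  [-45, -40, -18, 46, 23] -> [45, 40, 18, -46, -23] -> [-23, -46, 18, 40, 45] -> [-19, -42, 22, 44, 49] -> [-42, 22, 44] -> -42
  [-49, -36, -41, 26, -5, 28, -21, 13, 27] -> [49, 36, 41, -26, 5, -28, 21, -13, -27] -> [-27, -13, 21, -28, 5, -26, 41, 36, 49] -> [-23, -9, 25, -24, 9, -22, 45, 40, 53] -> [-24, -22, 40] -> -24
  [40, 19, 9] -> [-40, -19, -9] -> [-9, -19, -40] -> [-5, -15, -36] -> [-36] -> -36
  [37, -32, -6, -7, 17, -44, 44, -33, 1] -> [-37, 32, 6, 7, -17, 44, -44, 33, -1] -> [-1, 33, -44, 44, -17, 7, 6, 32, -37] -> [3, 37, -40, 48, -13, 11, 10, 36, -33] -> [-40, 48, 10, 36] -> -40
  [37, -2, -20, -41, 32] -> [-37, 2, 20, 41, -32] -> [-32, 41, 20, 2, -37] -> [-28, 45, 24, 6, -33] -> [-28, 24, 6] -> -28
  [19, -22, -16, 36, -34, -22] -> [-19, 22, 16, -36, 34, 22] -> [22, 34, -36, 16, 22, -19] -> [26, 38, -32, 20, 26, -15] -> [26, 38, -32, 20, 26] -> -32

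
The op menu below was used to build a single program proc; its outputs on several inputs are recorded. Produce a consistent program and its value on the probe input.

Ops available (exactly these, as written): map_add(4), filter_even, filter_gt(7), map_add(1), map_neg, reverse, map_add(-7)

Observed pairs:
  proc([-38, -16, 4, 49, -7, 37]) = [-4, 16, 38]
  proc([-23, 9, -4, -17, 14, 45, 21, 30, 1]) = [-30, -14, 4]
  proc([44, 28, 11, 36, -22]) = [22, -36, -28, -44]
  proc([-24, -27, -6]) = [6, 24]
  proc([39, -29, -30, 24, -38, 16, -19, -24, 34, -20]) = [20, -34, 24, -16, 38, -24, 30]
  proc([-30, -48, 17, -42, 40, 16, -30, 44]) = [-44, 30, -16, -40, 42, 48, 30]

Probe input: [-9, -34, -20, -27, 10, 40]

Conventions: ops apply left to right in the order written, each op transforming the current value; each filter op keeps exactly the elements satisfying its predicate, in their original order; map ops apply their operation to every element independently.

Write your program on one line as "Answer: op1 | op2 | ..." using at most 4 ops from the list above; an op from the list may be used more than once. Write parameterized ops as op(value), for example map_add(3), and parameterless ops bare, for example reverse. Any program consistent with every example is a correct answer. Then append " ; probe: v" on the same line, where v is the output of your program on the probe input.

filter_even | reverse | map_neg ; probe: [-40, -10, 20, 34]

Check, running the answer program on each example:
  [-38, -16, 4, 49, -7, 37] -> [-38, -16, 4] -> [4, -16, -38] -> [-4, 16, 38]
  [-23, 9, -4, -17, 14, 45, 21, 30, 1] -> [-4, 14, 30] -> [30, 14, -4] -> [-30, -14, 4]
  [44, 28, 11, 36, -22] -> [44, 28, 36, -22] -> [-22, 36, 28, 44] -> [22, -36, -28, -44]
  [-24, -27, -6] -> [-24, -6] -> [-6, -24] -> [6, 24]
  [39, -29, -30, 24, -38, 16, -19, -24, 34, -20] -> [-30, 24, -38, 16, -24, 34, -20] -> [-20, 34, -24, 16, -38, 24, -30] -> [20, -34, 24, -16, 38, -24, 30]
  [-30, -48, 17, -42, 40, 16, -30, 44] -> [-30, -48, -42, 40, 16, -30, 44] -> [44, -30, 16, 40, -42, -48, -30] -> [-44, 30, -16, -40, 42, 48, 30]
  probe: [-9, -34, -20, -27, 10, 40] -> [-34, -20, 10, 40] -> [40, 10, -20, -34] -> [-40, -10, 20, 34]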